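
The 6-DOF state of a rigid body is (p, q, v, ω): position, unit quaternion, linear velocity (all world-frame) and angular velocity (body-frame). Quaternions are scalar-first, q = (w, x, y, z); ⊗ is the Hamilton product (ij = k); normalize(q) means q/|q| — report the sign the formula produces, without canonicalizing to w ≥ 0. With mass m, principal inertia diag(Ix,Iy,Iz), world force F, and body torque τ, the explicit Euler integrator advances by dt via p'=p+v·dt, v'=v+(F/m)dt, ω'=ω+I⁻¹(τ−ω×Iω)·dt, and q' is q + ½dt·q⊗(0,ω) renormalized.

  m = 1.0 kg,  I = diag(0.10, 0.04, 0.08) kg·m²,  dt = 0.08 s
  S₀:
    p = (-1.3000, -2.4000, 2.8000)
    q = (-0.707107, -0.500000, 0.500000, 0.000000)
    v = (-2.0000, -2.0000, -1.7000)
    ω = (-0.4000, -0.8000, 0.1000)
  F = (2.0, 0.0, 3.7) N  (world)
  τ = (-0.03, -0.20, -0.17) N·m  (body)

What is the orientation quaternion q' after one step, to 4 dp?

Hamilton product q⊗(0,ω) = (0.2000000, 0.3328428, 0.6156856, 0.5292893)
q + ½dt·q⊗(0,ω), renormalized = (-0.6987, -0.4864, 0.5243, 0.0212)

q' = (-0.6987, -0.4864, 0.5243, 0.0212)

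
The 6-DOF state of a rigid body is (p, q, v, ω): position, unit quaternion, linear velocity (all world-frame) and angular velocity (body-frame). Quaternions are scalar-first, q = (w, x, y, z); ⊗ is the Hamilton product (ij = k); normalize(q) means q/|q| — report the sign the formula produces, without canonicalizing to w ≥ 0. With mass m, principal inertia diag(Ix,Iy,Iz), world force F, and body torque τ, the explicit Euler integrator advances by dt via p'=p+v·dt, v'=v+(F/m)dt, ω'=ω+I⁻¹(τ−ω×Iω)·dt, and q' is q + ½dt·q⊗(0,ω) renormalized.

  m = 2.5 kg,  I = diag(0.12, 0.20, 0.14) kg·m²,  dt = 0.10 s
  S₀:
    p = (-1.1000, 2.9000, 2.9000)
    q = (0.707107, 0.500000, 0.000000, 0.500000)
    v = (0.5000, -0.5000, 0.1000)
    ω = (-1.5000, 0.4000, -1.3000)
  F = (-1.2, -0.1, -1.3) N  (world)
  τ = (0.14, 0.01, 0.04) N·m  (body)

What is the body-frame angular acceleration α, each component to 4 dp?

precession coupling ω×(Iω) = (0.0312, -0.0390, -0.0480)
α = I⁻¹(τ − ω×Iω) = (0.9067, 0.2450, 0.6286)

α = (0.9067, 0.2450, 0.6286)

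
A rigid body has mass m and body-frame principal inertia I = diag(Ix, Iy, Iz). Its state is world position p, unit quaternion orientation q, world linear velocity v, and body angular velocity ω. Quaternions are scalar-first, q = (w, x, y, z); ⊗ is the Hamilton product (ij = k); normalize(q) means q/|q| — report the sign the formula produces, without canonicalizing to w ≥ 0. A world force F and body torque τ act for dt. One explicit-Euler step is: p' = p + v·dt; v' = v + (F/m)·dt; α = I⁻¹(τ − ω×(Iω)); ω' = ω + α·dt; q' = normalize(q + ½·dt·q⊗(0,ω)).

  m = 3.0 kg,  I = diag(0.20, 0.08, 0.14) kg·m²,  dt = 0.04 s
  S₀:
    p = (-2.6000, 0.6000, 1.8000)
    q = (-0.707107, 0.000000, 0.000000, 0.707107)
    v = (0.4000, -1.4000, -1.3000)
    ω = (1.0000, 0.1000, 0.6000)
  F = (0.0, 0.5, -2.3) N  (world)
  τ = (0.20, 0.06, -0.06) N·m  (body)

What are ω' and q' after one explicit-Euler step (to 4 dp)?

precession coupling ω×(Iω) = (0.0036, 0.0360, -0.0120)
(τ − ω×Iω)/I = (0.9820, 0.3000, -0.3429)
new body rate ω' = (1.0393, 0.1120, 0.5863)
Hamilton product q⊗(0,ω) = (-0.4242642, -0.7778177, 0.6363963, -0.4242642)
updated quaternion q' = (-0.7154, -0.0156, 0.0127, 0.6984)

ω' = (1.0393, 0.1120, 0.5863)
q' = (-0.7154, -0.0156, 0.0127, 0.6984)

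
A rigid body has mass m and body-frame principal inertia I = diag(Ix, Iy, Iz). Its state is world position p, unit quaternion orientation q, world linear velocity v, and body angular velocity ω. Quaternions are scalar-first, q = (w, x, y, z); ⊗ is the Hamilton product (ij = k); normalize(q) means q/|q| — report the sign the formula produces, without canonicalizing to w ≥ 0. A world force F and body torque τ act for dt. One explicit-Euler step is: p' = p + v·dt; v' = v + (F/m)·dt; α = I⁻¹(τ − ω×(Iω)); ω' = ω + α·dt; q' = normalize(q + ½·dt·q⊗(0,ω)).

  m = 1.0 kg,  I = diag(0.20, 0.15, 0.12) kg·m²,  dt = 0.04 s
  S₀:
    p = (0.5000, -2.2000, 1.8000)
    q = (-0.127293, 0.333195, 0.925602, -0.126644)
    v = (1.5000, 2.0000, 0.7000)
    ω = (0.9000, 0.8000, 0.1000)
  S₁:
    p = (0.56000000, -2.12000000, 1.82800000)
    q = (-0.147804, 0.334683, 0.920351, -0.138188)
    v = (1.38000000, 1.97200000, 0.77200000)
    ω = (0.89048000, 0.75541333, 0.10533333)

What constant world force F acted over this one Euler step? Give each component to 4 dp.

F = (-3.0000, -0.7000, 1.8000)

v₁ − v₀ = (-0.12000000, -0.02800000, 0.07200000)
m·(v₁−v₀)/dt = (-3.0000, -0.7000, 1.8000)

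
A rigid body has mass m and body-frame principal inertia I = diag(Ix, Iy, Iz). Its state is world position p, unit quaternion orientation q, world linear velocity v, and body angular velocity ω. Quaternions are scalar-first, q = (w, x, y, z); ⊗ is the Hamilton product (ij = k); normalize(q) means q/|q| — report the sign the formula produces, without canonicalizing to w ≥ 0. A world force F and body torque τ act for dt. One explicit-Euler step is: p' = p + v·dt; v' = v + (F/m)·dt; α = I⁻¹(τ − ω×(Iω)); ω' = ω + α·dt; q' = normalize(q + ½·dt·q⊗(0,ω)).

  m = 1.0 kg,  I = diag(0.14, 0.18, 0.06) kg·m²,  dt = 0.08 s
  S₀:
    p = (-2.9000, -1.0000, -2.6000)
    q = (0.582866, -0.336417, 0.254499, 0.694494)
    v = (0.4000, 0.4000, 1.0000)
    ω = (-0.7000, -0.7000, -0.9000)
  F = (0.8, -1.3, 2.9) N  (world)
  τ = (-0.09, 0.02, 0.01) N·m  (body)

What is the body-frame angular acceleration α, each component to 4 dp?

α = (-0.1029, -0.1689, -0.1600)

gyro term ω×Iω = (-0.0756, 0.0504, 0.0196)
angular accel α = (-0.1029, -0.1689, -0.1600)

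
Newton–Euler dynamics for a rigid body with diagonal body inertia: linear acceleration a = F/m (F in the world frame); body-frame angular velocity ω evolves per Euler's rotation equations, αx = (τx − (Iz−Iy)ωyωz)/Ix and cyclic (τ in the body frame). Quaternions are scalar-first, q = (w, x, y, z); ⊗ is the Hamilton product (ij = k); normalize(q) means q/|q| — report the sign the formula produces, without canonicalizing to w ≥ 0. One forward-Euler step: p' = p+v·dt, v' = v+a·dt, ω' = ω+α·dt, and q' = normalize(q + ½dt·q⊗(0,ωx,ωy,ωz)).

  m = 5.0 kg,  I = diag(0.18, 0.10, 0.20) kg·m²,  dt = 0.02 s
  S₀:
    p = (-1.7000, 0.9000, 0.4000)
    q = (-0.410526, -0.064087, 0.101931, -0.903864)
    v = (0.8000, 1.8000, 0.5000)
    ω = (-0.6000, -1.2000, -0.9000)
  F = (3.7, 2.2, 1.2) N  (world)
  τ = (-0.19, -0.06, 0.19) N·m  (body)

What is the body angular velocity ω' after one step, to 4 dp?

α = I⁻¹(τ − ω×Iω) = (-1.6556, -0.4920, 1.2380)
ω + α·dt = (-0.6331, -1.2098, -0.8752)

ω' = (-0.6331, -1.2098, -0.8752)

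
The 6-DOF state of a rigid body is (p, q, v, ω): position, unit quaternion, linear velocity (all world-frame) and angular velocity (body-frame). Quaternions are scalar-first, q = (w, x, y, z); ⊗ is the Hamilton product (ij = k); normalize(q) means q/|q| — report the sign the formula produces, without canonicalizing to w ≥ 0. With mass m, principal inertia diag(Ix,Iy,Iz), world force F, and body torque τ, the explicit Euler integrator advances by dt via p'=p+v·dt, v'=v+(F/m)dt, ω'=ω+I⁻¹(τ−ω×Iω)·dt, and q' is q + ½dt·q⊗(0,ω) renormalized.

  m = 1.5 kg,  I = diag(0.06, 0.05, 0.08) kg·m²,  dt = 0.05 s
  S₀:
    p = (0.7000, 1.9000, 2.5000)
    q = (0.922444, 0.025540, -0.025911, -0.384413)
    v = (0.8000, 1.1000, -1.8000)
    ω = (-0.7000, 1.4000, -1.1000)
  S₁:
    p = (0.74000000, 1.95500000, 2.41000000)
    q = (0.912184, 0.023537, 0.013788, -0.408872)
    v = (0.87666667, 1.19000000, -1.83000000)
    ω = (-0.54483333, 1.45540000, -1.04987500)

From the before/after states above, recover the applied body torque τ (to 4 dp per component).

τ = (0.1400, 0.0400, 0.0900)

Δω = ω₁−ω₀ = (0.15516667, 0.05540000, 0.05012500)
τ = I·(Δω/dt) + ω₀×(Iω₀) = (0.1400, 0.0400, 0.0900)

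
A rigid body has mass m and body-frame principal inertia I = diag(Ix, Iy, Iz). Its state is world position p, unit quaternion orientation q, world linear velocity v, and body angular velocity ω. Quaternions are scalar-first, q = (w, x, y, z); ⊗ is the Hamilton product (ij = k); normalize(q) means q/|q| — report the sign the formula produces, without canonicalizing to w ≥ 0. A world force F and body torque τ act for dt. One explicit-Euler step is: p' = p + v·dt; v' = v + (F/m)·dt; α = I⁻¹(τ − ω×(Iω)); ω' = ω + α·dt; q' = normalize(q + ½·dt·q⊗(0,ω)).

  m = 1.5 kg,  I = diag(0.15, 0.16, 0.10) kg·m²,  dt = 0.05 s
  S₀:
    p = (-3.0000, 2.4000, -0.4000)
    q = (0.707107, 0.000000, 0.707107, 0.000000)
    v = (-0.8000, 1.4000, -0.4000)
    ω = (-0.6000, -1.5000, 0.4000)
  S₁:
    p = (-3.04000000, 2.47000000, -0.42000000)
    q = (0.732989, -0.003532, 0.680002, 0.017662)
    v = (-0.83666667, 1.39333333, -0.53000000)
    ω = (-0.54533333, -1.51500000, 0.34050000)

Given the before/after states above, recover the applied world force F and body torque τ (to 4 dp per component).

F = (-1.1000, -0.2000, -3.9000)
τ = (0.2000, -0.0600, -0.1100)

Δω = ω₁−ω₀ = (0.05466667, -0.01500000, -0.05950000)
τ = I·(Δω/dt) + ω₀×(Iω₀) = (0.2000, -0.0600, -0.1100)
v₁ − v₀ = (-0.03666667, -0.00666667, -0.13000000)
m·(v₁−v₀)/dt = (-1.1000, -0.2000, -3.9000)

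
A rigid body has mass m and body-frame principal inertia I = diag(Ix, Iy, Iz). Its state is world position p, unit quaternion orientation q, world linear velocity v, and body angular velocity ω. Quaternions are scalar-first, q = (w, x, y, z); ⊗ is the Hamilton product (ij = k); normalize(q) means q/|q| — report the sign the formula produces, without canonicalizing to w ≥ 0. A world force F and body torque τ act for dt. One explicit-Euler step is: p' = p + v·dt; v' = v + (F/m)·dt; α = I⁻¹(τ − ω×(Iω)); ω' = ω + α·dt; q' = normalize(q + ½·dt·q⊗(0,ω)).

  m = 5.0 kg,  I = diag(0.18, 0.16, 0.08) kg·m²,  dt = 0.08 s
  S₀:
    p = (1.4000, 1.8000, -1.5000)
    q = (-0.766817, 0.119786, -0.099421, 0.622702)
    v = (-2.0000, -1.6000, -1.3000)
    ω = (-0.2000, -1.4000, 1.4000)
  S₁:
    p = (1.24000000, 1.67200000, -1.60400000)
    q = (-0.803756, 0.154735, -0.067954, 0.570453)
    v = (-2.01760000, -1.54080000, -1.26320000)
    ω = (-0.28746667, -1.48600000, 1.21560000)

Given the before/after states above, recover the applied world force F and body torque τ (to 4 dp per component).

F = (-1.1000, 3.7000, 2.3000)
τ = (-0.0400, -0.2000, -0.1900)

rate change Δω = (-0.08746667, -0.08600000, -0.18440000)
τ = I·(Δω/dt) + ω₀×(Iω₀) = (-0.0400, -0.2000, -0.1900)
v₁ − v₀ = (-0.01760000, 0.05920000, 0.03680000)
F = m·Δv/dt = (-1.1000, 3.7000, 2.3000)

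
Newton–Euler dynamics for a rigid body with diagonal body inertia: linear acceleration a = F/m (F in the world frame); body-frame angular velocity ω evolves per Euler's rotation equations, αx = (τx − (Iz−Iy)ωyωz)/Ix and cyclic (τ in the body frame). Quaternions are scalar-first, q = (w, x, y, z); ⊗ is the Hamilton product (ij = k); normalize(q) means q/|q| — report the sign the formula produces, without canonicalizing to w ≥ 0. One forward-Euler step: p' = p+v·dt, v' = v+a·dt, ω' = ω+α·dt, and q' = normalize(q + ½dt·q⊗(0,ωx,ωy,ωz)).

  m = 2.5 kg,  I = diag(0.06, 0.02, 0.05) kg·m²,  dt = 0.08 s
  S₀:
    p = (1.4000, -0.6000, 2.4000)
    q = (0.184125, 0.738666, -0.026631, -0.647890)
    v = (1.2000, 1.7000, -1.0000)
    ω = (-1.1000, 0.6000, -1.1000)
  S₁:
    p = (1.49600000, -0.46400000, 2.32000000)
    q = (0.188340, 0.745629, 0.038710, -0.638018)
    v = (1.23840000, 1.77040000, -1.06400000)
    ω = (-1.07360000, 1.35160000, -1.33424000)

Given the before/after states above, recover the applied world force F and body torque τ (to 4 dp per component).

Δω = ω₁−ω₀ = (0.02640000, 0.75160000, -0.23424000)
applied torque τ = (0.0000, 0.2000, -0.1200)
velocity change Δv = (0.03840000, 0.07040000, -0.06400000)
m·(v₁−v₀)/dt = (1.2000, 2.2000, -2.0000)

F = (1.2000, 2.2000, -2.0000)
τ = (0.0000, 0.2000, -0.1200)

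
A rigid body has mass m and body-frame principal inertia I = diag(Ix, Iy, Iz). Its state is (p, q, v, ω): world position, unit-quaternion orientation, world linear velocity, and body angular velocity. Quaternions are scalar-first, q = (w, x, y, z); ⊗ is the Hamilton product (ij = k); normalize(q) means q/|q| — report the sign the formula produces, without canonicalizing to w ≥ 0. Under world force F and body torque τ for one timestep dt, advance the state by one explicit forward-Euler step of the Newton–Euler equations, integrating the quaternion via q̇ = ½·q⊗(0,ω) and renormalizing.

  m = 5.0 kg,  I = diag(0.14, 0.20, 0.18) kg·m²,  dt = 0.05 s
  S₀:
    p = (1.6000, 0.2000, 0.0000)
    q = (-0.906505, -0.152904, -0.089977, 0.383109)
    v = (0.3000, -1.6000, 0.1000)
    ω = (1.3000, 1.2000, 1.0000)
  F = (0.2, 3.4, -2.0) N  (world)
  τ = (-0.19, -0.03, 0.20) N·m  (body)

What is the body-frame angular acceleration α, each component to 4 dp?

precession coupling ω×(Iω) = (-0.0240, -0.0520, 0.0936)
α = I⁻¹(τ − ω×Iω) = (-1.1857, 0.1100, 0.5911)

α = (-1.1857, 0.1100, 0.5911)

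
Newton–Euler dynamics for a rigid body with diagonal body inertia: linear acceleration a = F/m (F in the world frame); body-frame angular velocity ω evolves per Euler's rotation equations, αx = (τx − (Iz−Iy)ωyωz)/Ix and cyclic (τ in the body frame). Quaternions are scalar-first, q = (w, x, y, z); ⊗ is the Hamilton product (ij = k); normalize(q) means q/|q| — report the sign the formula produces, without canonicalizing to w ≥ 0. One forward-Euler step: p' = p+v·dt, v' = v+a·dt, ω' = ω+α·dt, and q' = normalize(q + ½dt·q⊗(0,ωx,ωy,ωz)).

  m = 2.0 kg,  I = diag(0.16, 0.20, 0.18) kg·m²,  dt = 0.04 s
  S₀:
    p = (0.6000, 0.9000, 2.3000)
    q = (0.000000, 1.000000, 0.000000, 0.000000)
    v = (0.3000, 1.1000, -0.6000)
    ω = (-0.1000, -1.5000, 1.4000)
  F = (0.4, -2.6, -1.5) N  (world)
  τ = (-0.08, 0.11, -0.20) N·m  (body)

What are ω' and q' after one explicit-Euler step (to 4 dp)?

ω' = (-0.1305, -1.4786, 1.3542)
q' = (0.0020, 0.9992, -0.0280, -0.0300)

α = I⁻¹(τ − ω×Iω) = (-0.7625, 0.5360, -1.1444)
ω + α·dt = (-0.1305, -1.4786, 1.3542)
Hamilton product q⊗(0,ω) = (0.1000000, 0.0000000, -1.4000000, -1.5000000)
updated quaternion q' = (0.0020, 0.9992, -0.0280, -0.0300)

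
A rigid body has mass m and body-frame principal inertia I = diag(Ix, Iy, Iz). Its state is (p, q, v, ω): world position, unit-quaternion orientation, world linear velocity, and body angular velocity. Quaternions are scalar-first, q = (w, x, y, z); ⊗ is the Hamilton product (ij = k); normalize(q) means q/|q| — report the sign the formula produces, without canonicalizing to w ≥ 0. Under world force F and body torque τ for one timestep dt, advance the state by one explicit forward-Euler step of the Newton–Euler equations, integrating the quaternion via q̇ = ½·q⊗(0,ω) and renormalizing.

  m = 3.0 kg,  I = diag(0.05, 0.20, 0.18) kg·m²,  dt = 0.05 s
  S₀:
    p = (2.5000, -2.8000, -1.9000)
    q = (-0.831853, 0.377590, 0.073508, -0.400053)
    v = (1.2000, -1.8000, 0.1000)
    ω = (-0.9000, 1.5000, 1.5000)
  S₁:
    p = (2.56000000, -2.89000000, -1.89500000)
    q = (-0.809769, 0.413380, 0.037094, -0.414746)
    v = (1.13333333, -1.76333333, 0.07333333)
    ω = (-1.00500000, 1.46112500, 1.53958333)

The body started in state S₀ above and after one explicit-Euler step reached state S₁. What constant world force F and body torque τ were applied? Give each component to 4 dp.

v₁ − v₀ = (-0.06666667, 0.03666667, -0.02666667)
F = m·Δv/dt = (-4.0000, 2.2000, -1.6000)
rate change Δω = (-0.10500000, -0.03887500, 0.03958333)
I·α + gyro = (-0.1500, 0.0200, -0.0600)

F = (-4.0000, 2.2000, -1.6000)
τ = (-0.1500, 0.0200, -0.0600)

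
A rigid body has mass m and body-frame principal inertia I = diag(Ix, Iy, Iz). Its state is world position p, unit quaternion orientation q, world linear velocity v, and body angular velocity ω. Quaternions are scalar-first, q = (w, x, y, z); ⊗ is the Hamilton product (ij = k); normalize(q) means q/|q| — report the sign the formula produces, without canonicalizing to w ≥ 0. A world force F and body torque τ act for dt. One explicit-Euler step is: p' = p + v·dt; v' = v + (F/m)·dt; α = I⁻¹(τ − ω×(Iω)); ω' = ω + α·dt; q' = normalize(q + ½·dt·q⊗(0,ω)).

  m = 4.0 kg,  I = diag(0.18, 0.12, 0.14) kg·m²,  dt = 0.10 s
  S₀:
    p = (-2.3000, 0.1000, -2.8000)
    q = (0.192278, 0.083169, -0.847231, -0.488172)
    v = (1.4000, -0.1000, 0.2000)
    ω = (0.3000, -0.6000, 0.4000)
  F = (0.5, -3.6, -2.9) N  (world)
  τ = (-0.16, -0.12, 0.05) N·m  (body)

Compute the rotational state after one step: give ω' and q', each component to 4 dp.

ω' = (0.2138, -0.7040, 0.4280)
q' = (0.1752, 0.0544, -0.8613, -0.4738)

ω×(Iω) gyroscopic = (-0.0048, 0.0048, 0.0108)
(τ − ω×Iω)/I = (-0.8622, -1.0400, 0.2800)
ω' = ω + α·dt = (0.2138, -0.7040, 0.4280)
2q̇ = q⊗(0,ω) = (-0.3380205, -0.5741122, -0.2950860, 0.2811791)
q' = normalize(q + ½dt·q⊗(0,ω)) = (0.1752, 0.0544, -0.8613, -0.4738)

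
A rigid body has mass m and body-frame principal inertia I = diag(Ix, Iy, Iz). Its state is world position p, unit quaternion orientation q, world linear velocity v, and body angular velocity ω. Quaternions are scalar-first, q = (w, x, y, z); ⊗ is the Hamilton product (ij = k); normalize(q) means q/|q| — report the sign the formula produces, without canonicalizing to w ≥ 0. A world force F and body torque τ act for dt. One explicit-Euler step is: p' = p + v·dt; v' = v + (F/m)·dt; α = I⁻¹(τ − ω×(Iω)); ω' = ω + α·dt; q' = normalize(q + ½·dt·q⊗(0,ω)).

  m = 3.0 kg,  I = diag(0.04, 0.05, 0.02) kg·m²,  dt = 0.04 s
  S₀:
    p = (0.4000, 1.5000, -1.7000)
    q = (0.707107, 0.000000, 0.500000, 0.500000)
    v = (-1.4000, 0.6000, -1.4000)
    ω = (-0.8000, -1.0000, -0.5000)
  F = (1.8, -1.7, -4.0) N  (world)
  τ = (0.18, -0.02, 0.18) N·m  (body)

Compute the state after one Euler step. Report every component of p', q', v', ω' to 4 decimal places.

p' = (0.3440, 1.5240, -1.7560)
q' = (0.7218, -0.0063, 0.4777, 0.5007)
v' = (-1.3760, 0.5773, -1.4533)
ω' = (-0.6050, -1.0224, -0.1560)

linear accel F/m = (0.6000, -0.5667, -1.3333)
new position p' = (0.3440, 1.5240, -1.7560)
v + (F/m)dt = (-1.3760, 0.5773, -1.4533)
ω×(Iω) gyroscopic = (-0.0150, 0.0080, 0.0080)
α = I⁻¹(τ − ω×Iω) = (4.8750, -0.5600, 8.6000)
ω + α·dt = (-0.6050, -1.0224, -0.1560)
q⊗(0,ω) = (0.7500000, -0.3156856, -1.1071070, 0.0464465)
updated quaternion q' = (0.7218, -0.0063, 0.4777, 0.5007)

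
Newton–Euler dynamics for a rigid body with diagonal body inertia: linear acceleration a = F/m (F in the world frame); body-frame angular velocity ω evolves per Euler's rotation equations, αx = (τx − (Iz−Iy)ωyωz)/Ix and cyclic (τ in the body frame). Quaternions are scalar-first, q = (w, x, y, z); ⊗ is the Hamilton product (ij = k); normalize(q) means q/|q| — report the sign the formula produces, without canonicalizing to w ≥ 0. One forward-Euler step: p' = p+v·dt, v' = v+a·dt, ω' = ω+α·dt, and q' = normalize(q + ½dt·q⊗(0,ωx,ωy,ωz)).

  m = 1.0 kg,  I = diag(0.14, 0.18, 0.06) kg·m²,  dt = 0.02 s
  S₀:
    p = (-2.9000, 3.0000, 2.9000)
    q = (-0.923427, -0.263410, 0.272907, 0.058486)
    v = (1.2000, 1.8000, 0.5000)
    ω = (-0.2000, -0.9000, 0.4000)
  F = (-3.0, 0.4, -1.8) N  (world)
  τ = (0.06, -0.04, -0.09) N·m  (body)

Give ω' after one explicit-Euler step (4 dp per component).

ω' = (-0.1976, -0.9037, 0.3676)

α = I⁻¹(τ − ω×Iω) = (0.1200, -0.1867, -1.6200)
ω' = ω + α·dt = (-0.1976, -0.9037, 0.3676)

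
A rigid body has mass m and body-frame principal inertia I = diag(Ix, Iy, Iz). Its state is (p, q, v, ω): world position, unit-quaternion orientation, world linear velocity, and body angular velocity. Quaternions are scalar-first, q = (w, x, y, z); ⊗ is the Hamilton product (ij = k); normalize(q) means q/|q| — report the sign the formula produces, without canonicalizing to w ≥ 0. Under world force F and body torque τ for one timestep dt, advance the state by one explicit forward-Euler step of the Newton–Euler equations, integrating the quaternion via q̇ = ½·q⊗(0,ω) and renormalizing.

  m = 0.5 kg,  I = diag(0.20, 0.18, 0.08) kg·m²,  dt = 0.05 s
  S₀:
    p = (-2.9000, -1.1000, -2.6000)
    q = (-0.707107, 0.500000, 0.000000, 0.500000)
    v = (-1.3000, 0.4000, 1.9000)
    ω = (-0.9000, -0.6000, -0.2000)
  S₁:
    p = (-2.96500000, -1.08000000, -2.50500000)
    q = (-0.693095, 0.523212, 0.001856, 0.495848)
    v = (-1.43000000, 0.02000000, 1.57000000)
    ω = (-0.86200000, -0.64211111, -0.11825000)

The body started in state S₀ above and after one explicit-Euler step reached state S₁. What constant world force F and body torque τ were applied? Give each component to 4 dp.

rate change Δω = (0.03800000, -0.04211111, 0.08175000)
τ = I·(Δω/dt) + ω₀×(Iω₀) = (0.1400, -0.1300, 0.1200)
Δv = v₁−v₀ = (-0.13000000, -0.38000000, -0.33000000)
m·(v₁−v₀)/dt = (-1.3000, -3.8000, -3.3000)

F = (-1.3000, -3.8000, -3.3000)
τ = (0.1400, -0.1300, 0.1200)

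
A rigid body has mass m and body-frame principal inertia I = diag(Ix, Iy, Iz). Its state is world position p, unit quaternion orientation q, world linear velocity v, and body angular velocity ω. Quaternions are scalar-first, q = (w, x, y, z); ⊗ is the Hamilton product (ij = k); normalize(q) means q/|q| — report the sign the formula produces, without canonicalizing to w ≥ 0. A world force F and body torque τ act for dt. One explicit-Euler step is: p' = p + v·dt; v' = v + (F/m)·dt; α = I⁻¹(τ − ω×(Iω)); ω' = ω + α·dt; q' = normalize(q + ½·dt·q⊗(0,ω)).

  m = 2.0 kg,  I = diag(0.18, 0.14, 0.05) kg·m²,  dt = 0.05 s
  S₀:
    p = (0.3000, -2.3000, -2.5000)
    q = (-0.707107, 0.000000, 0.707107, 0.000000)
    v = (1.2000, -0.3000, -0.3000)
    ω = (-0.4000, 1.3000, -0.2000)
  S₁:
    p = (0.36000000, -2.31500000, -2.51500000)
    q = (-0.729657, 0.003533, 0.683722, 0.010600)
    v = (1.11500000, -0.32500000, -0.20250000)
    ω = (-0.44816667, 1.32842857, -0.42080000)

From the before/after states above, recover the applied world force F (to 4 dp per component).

F = (-3.4000, -1.0000, 3.9000)

v₁ − v₀ = (-0.08500000, -0.02500000, 0.09750000)
F = m·Δv/dt = (-3.4000, -1.0000, 3.9000)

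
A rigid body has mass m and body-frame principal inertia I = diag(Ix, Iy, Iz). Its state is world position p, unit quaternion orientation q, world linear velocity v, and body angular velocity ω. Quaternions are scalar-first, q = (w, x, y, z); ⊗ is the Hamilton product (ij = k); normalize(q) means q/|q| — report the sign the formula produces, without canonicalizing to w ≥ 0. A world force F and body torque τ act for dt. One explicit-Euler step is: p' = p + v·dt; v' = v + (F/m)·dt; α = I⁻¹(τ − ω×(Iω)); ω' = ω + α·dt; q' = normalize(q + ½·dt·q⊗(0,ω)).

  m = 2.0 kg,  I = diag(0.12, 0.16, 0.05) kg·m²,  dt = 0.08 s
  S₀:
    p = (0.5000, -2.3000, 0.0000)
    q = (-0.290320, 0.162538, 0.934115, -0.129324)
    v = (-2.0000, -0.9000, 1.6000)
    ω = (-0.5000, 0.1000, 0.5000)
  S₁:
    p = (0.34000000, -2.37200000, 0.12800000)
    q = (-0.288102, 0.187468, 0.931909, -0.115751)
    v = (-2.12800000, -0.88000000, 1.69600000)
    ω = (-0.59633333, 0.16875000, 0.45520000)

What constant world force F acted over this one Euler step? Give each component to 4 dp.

F = (-3.2000, 0.5000, 2.4000)

velocity change Δv = (-0.12800000, 0.02000000, 0.09600000)
F = m·Δv/dt = (-3.2000, 0.5000, 2.4000)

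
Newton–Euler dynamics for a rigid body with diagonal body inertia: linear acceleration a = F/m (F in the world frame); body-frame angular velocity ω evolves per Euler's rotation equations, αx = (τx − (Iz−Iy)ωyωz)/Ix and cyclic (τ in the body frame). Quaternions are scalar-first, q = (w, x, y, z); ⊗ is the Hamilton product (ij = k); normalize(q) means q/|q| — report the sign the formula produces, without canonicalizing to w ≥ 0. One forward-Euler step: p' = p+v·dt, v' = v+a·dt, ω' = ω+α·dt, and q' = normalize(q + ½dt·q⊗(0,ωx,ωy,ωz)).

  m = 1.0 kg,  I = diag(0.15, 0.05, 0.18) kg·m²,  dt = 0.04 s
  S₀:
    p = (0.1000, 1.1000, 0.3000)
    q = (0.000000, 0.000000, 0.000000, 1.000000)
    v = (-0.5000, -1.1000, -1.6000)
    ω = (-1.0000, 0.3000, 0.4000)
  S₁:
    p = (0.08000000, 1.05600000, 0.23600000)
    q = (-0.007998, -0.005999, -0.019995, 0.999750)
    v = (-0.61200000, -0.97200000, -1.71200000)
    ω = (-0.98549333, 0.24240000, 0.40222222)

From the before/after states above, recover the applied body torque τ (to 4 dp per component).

rate change Δω = (0.01450667, -0.05760000, 0.00222222)
gyro term ω₀×Iω₀ = (0.0156, 0.0120, 0.0300)
applied torque τ = (0.0700, -0.0600, 0.0400)

τ = (0.0700, -0.0600, 0.0400)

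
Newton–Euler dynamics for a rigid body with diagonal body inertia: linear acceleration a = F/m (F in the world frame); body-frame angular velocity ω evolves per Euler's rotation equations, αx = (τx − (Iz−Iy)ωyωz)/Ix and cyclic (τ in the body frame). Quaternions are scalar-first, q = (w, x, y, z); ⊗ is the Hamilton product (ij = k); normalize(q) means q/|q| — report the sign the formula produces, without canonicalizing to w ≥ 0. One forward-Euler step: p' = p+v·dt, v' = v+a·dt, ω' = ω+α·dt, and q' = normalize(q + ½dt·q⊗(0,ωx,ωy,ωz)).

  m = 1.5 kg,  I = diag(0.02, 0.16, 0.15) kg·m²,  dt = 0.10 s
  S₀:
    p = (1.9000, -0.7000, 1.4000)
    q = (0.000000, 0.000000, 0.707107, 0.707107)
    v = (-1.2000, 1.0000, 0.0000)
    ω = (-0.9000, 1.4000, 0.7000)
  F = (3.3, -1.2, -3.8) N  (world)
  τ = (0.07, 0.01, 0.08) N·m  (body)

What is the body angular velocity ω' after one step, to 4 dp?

ω' = (-0.5010, 1.3551, 0.8709)

ω×(Iω) gyroscopic = (-0.0098, 0.0819, -0.1764)
α = I⁻¹(τ − ω×Iω) = (3.9900, -0.4494, 1.7093)
ω' = ω + α·dt = (-0.5010, 1.3551, 0.8709)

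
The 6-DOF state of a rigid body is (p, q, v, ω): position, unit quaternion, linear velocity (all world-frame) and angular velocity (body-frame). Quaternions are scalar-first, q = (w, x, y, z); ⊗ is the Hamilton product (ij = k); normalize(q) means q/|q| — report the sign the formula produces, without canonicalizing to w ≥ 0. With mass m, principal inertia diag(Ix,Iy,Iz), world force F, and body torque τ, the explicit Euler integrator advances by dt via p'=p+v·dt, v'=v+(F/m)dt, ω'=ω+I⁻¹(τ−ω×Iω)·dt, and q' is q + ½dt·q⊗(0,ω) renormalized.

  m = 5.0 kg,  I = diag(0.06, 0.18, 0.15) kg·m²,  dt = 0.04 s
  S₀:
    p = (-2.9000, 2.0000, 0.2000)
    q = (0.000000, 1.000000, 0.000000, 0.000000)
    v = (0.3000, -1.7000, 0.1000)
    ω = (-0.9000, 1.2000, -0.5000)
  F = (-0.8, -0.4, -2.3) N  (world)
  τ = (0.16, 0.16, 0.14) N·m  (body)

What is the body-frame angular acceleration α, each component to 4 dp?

precession coupling ω×(Iω) = (0.0180, -0.0405, -0.1296)
angular accel α = (2.3667, 1.1139, 1.7973)

α = (2.3667, 1.1139, 1.7973)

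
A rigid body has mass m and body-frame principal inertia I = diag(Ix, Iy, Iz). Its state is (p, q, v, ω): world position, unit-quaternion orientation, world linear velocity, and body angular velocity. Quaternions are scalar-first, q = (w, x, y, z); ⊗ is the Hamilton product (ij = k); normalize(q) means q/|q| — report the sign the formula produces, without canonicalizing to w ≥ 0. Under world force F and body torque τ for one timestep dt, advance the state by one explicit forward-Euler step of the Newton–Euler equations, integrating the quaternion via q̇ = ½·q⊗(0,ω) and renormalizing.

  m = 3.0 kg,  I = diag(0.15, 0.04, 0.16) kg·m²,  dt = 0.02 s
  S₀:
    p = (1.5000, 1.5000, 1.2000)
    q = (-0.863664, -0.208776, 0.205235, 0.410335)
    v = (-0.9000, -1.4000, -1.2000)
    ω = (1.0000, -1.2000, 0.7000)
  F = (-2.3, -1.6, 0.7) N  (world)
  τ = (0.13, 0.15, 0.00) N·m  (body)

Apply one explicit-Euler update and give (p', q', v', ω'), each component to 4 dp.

p' = (1.4820, 1.4720, 1.1760)
q' = (-0.8619, -0.2110, 0.2211, 0.4047)
v' = (-0.9153, -1.4107, -1.1953)
ω' = (1.0308, -1.1215, 0.6835)

ω×(Iω) gyroscopic = (-0.1008, -0.0070, 0.1320)
angular accel α = (1.5387, 3.9250, -0.8250)
ω + α·dt = (1.0308, -1.1215, 0.6835)
q⊗(0,ω) = (0.1678235, -0.2275975, 1.5928750, -0.5592686)
updated quaternion q' = (-0.8619, -0.2110, 0.2211, 0.4047)
a = F/m = (-0.7667, -0.5333, 0.2333)
p' = p + v·dt = (1.4820, 1.4720, 1.1760)
v + (F/m)dt = (-0.9153, -1.4107, -1.1953)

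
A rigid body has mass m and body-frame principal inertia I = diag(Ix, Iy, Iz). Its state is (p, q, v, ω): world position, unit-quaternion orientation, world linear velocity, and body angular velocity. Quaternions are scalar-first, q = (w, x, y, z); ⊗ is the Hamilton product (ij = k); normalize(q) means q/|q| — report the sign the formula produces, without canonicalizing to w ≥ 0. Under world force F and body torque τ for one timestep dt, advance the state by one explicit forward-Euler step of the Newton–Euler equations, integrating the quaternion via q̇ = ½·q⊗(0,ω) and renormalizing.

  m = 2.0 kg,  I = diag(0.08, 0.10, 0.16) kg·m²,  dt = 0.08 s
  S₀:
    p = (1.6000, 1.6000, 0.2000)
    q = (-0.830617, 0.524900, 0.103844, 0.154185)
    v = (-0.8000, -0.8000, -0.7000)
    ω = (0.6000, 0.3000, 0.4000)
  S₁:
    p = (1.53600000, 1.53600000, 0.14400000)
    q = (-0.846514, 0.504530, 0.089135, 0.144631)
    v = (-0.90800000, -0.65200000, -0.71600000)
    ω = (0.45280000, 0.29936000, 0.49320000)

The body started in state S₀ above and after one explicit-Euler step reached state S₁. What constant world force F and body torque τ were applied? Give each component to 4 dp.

F = (-2.7000, 3.7000, -0.4000)
τ = (-0.1400, -0.0200, 0.1900)

v₁ − v₀ = (-0.10800000, 0.14800000, -0.01600000)
F = m·Δv/dt = (-2.7000, 3.7000, -0.4000)
ω₁ − ω₀ = (-0.14720000, -0.00064000, 0.09320000)
ω₀×(Iω₀) = (0.0072, -0.0192, 0.0036)
I·α + gyro = (-0.1400, -0.0200, 0.1900)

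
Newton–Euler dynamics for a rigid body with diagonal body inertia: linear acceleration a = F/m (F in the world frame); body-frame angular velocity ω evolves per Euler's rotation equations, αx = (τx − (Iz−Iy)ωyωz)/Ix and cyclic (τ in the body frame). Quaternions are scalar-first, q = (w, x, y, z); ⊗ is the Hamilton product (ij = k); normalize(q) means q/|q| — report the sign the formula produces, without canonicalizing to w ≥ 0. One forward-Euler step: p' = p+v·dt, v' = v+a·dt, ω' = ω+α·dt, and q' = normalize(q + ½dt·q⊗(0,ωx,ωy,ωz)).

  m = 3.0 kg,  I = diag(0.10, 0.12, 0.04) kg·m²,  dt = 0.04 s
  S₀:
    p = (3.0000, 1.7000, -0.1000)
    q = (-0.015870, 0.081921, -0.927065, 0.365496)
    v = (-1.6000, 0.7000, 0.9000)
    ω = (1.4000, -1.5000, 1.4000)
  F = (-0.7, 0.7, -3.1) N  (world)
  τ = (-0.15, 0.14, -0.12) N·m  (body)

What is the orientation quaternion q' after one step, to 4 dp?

Hamilton product q⊗(0,ω) = (-2.0169813, -0.7718650, 0.4208100, 1.1527915)
updated quaternion q' = (-0.0561, 0.0664, -0.9175, 0.3881)

q' = (-0.0561, 0.0664, -0.9175, 0.3881)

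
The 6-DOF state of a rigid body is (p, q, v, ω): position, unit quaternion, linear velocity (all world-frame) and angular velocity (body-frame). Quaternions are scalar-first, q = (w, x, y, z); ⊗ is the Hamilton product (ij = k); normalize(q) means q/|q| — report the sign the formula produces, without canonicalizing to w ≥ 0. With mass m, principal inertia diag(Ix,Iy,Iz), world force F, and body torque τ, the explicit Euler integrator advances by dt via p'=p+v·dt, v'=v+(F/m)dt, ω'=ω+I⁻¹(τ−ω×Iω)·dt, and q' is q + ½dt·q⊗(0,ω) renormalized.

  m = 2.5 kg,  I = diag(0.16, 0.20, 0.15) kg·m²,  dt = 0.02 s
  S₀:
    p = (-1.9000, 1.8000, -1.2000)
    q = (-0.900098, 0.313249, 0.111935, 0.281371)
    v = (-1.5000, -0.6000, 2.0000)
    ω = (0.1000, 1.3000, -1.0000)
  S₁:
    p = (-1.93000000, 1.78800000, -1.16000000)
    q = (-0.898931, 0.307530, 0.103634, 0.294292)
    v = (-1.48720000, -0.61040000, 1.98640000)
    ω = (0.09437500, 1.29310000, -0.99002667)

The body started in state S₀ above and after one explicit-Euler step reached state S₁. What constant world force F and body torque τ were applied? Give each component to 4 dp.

F = (1.6000, -1.3000, -1.7000)
τ = (0.0200, -0.0700, 0.0800)

Δv = v₁−v₀ = (0.01280000, -0.01040000, -0.01360000)
applied force F = (1.6000, -1.3000, -1.7000)
rate change Δω = (-0.00562500, -0.00690000, 0.00997333)
I·α + gyro = (0.0200, -0.0700, 0.0800)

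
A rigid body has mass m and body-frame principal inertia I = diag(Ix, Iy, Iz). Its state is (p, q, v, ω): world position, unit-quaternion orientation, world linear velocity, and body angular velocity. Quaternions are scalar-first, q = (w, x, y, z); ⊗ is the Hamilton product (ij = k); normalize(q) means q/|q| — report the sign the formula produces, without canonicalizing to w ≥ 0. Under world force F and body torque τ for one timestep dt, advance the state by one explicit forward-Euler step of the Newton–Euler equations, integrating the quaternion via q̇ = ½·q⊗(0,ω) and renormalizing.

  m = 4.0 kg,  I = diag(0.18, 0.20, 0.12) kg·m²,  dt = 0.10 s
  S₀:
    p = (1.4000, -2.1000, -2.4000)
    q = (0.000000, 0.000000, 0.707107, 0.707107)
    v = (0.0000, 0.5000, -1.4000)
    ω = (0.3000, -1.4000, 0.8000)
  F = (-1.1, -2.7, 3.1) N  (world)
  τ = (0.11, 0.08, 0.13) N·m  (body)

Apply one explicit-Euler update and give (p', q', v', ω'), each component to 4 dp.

p' = (1.4000, -2.0500, -2.5400)
q' = (0.0211, 0.0775, 0.7153, 0.6942)
v' = (-0.0275, 0.4325, -1.3225)
ω' = (0.3113, -1.3672, 0.9153)

gyro term ω×Iω = (0.0896, 0.0144, -0.0084)
(τ − ω×Iω)/I = (0.1133, 0.3280, 1.1533)
new body rate ω' = (0.3113, -1.3672, 0.9153)
2q̇ = q⊗(0,ω) = (0.4242642, 1.5556354, 0.2121321, -0.2121321)
q' = normalize(q + ½dt·q⊗(0,ω)) = (0.0211, 0.0775, 0.7153, 0.6942)
a = (-0.2750, -0.6750, 0.7750)
p + v·dt = (1.4000, -2.0500, -2.5400)
v + (F/m)dt = (-0.0275, 0.4325, -1.3225)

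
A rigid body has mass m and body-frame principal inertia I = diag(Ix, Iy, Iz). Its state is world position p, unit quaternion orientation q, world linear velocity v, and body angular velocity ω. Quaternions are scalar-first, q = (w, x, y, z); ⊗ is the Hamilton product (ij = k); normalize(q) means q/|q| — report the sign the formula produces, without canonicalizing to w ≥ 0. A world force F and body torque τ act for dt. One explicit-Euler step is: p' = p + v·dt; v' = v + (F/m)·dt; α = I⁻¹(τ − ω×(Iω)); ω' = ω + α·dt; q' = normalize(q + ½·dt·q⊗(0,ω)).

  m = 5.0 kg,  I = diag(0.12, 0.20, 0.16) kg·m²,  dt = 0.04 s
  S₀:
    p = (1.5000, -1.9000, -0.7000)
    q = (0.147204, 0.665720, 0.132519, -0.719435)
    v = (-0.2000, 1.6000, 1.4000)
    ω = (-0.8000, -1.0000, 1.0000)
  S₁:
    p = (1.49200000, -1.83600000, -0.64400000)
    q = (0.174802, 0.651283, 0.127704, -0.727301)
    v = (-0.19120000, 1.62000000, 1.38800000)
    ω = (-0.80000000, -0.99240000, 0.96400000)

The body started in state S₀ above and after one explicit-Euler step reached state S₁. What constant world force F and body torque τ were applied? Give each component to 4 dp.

F = (1.1000, 2.5000, -1.5000)
τ = (0.0400, 0.0700, -0.0800)

v₁ − v₀ = (0.00880000, 0.02000000, -0.01200000)
F = m·Δv/dt = (1.1000, 2.5000, -1.5000)
rate change Δω = (0.00000000, 0.00760000, -0.03600000)
I·α + gyro = (0.0400, 0.0700, -0.0800)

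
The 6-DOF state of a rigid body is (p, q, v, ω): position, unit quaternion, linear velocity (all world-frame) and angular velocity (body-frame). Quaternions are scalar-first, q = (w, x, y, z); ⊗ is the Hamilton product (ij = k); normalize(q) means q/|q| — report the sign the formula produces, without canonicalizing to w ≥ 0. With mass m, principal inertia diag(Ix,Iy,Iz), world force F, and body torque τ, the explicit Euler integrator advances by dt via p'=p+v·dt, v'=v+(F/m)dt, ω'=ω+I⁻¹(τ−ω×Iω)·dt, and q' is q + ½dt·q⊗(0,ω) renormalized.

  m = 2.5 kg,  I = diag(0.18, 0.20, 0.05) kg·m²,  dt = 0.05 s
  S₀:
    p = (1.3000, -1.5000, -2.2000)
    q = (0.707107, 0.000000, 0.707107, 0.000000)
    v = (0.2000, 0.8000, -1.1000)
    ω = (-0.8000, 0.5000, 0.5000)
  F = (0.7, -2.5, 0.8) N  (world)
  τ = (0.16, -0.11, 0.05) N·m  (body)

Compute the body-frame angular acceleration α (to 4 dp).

α = (1.0972, -0.2900, 1.1600)

precession coupling ω×(Iω) = (-0.0375, -0.0520, -0.0080)
(τ − ω×Iω)/I = (1.0972, -0.2900, 1.1600)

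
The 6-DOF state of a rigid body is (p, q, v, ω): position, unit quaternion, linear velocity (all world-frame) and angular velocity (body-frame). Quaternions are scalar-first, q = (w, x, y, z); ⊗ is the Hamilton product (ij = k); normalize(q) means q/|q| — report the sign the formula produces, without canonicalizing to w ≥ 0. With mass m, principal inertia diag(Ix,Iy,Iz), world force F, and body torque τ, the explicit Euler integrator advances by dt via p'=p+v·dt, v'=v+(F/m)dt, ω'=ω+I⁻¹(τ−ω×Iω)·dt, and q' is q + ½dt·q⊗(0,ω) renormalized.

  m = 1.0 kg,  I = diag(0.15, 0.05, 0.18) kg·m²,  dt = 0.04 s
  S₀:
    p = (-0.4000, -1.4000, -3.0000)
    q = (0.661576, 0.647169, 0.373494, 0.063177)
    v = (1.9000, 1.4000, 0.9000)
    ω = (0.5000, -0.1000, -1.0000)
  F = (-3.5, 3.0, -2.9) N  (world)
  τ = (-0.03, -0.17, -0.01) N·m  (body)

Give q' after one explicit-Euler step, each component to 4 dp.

q' = (0.6569, 0.6463, 0.3856, 0.0449)

q⊗(0,ω) = (-0.2230581, -0.0363883, 0.6125999, -0.9130399)
updated quaternion q' = (0.6569, 0.6463, 0.3856, 0.0449)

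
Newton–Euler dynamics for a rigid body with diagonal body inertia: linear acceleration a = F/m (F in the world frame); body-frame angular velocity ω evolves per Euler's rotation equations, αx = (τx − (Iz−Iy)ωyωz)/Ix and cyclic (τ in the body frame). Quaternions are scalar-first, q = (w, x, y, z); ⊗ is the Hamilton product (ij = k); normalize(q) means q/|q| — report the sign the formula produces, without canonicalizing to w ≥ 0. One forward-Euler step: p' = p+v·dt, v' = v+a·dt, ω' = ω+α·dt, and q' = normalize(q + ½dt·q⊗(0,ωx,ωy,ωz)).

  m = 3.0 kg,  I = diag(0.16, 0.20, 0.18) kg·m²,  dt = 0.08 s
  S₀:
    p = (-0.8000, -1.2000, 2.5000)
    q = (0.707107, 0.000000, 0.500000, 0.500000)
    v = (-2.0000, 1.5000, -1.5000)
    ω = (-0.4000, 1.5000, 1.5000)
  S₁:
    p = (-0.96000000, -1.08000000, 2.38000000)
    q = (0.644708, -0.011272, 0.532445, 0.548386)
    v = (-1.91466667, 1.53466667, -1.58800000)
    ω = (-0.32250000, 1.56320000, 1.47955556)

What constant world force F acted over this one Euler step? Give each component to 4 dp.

velocity change Δv = (0.08533333, 0.03466667, -0.08800000)
F = m·Δv/dt = (3.2000, 1.3000, -3.3000)

F = (3.2000, 1.3000, -3.3000)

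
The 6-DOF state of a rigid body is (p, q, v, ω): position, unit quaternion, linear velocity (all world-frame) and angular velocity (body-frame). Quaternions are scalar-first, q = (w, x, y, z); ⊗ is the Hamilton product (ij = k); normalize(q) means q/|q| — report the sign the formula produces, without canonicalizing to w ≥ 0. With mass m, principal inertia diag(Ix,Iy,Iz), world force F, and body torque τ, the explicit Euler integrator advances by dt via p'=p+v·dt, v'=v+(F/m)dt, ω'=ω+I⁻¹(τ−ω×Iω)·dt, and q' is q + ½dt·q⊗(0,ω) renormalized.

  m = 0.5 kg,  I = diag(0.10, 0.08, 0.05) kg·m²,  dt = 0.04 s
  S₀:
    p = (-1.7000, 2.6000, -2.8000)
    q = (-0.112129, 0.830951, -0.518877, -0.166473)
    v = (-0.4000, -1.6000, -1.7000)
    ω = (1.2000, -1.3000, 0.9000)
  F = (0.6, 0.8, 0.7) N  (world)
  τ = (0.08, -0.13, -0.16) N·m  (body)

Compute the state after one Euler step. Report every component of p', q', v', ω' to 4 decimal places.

p' = p + v·dt = (-1.7160, 2.5360, -2.8680)
new velocity v' = (-0.3520, -1.5360, -1.6440)
ω×(Iω) gyroscopic = (0.0351, 0.0540, 0.0312)
angular accel α = (0.4490, -2.3000, -3.8240)
ω' = ω + α·dt = (1.2180, -1.3920, 0.7470)
2q̇ = q⊗(0,ω) = (-1.5218556, -0.8179590, -0.8018558, -0.5585000)
q' = normalize(q + ½dt·q⊗(0,ω)) = (-0.1425, 0.8140, -0.5345, -0.1775)

p' = (-1.7160, 2.5360, -2.8680)
q' = (-0.1425, 0.8140, -0.5345, -0.1775)
v' = (-0.3520, -1.5360, -1.6440)
ω' = (1.2180, -1.3920, 0.7470)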